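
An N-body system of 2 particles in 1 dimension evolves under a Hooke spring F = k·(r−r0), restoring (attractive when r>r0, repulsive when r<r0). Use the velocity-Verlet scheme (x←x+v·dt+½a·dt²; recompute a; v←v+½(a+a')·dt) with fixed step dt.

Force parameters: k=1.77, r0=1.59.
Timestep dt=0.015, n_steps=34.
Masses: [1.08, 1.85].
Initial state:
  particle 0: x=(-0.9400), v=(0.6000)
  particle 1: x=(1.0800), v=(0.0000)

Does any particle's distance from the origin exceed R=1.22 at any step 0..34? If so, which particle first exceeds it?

no

step 0: x0=(-0.9400) x1=(1.0800)
step 1: x0=(-0.9309) x1=(1.0800)
step 2: x0=(-0.9217) x1=(1.0798)
step 3: x0=(-0.9123) x1=(1.0796)
step 4: x0=(-0.9028) x1=(1.0793)
step 5: x0=(-0.8931) x1=(1.0789)
step 6: x0=(-0.8833) x1=(1.0784)
step 7: x0=(-0.8733) x1=(1.0778)
step 8: x0=(-0.8632) x1=(1.0772)
step 9: x0=(-0.8530) x1=(1.0765)
step 10: x0=(-0.8427) x1=(1.0757)
step 11: x0=(-0.8322) x1=(1.0749)
step 12: x0=(-0.8216) x1=(1.0739)
step 13: x0=(-0.8109) x1=(1.0729)
step 14: x0=(-0.8001) x1=(1.0719)
step 15: x0=(-0.7892) x1=(1.0708)
step 16: x0=(-0.7782) x1=(1.0696)
step 17: x0=(-0.7671) x1=(1.0684)
step 18: x0=(-0.7559) x1=(1.0671)
step 19: x0=(-0.7446) x1=(1.0658)
step 20: x0=(-0.7333) x1=(1.0644)
step 21: x0=(-0.7218) x1=(1.0630)
step 22: x0=(-0.7103) x1=(1.0615)
step 23: x0=(-0.6987) x1=(1.0600)
step 24: x0=(-0.6871) x1=(1.0585)
step 25: x0=(-0.6754) x1=(1.0569)
step 26: x0=(-0.6637) x1=(1.0553)
step 27: x0=(-0.6519) x1=(1.0537)
step 28: x0=(-0.6400) x1=(1.0520)
step 29: x0=(-0.6282) x1=(1.0503)
step 30: x0=(-0.6162) x1=(1.0486)
step 31: x0=(-0.6043) x1=(1.0469)
step 32: x0=(-0.5924) x1=(1.0452)
step 33: x0=(-0.5804) x1=(1.0434)
step 34: x0=(-0.5684) x1=(1.0417)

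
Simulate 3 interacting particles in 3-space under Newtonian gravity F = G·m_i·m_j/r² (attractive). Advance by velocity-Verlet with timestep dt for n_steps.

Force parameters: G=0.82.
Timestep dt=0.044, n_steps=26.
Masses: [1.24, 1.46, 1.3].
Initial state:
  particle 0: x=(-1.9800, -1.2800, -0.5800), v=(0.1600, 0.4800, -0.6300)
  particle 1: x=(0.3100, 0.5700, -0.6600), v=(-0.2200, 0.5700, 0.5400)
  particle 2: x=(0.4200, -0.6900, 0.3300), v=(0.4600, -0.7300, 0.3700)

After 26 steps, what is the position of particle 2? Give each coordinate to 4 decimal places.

step 0: x0=(-1.9800, -1.2800, -0.5800) x1=(0.3100, 0.5700, -0.6600) x2=(0.4200, -0.6900, 0.3300)
step 1: x0=(-1.9727, -1.2588, -0.6077) x1=(0.3003, 0.5947, -0.6360) x2=(0.4401, -0.7218, 0.3460)
step 2: x0=(-1.9650, -1.2373, -0.6352) x1=(0.2904, 0.6186, -0.6115) x2=(0.4598, -0.7530, 0.3613)
step 3: x0=(-1.9567, -1.2156, -0.6627) x1=(0.2804, 0.6418, -0.5866) x2=(0.4793, -0.7835, 0.3761)
step 4: x0=(-1.9480, -1.1937, -0.6900) x1=(0.2704, 0.6643, -0.5614) x2=(0.4983, -0.8135, 0.3903)
step 5: x0=(-1.9389, -1.1716, -0.7173) x1=(0.2602, 0.6861, -0.5358) x2=(0.5171, -0.8429, 0.4040)
step 6: x0=(-1.9292, -1.1492, -0.7443) x1=(0.2500, 0.7073, -0.5099) x2=(0.5355, -0.8717, 0.4173)
step 7: x0=(-1.9191, -1.1267, -0.7713) x1=(0.2397, 0.7277, -0.4837) x2=(0.5535, -0.9000, 0.4301)
step 8: x0=(-1.9086, -1.1039, -0.7981) x1=(0.2292, 0.7475, -0.4573) x2=(0.5713, -0.9278, 0.4425)
step 9: x0=(-1.8976, -1.0809, -0.8247) x1=(0.2187, 0.7667, -0.4306) x2=(0.5886, -0.9550, 0.4545)
step 10: x0=(-1.8861, -1.0578, -0.8512) x1=(0.2081, 0.7852, -0.4037) x2=(0.6057, -0.9817, 0.4661)
step 11: x0=(-1.8742, -1.0344, -0.8775) x1=(0.1975, 0.8031, -0.3767) x2=(0.6224, -1.0080, 0.4773)
step 12: x0=(-1.8619, -1.0109, -0.9037) x1=(0.1867, 0.8205, -0.3494) x2=(0.6388, -1.0337, 0.4882)
step 13: x0=(-1.8491, -0.9871, -0.9296) x1=(0.1759, 0.8372, -0.3221) x2=(0.6549, -1.0589, 0.4988)
step 14: x0=(-1.8359, -0.9632, -0.9554) x1=(0.1650, 0.8534, -0.2946) x2=(0.6706, -1.0837, 0.5090)
step 15: x0=(-1.8223, -0.9391, -0.9810) x1=(0.1540, 0.8690, -0.2670) x2=(0.6860, -1.1081, 0.5189)
step 16: x0=(-1.8082, -0.9148, -1.0063) x1=(0.1429, 0.8840, -0.2393) x2=(0.7011, -1.1320, 0.5286)
step 17: x0=(-1.7938, -0.8903, -1.0315) x1=(0.1318, 0.8985, -0.2116) x2=(0.7159, -1.1554, 0.5380)
step 18: x0=(-1.7789, -0.8657, -1.0565) x1=(0.1206, 0.9125, -0.1838) x2=(0.7304, -1.1784, 0.5471)
step 19: x0=(-1.7636, -0.8408, -1.0812) x1=(0.1093, 0.9259, -0.1559) x2=(0.7446, -1.2010, 0.5559)
step 20: x0=(-1.7479, -0.8158, -1.1057) x1=(0.0979, 0.9389, -0.1281) x2=(0.7585, -1.2232, 0.5645)
step 21: x0=(-1.7318, -0.7906, -1.1300) x1=(0.0864, 0.9513, -0.1002) x2=(0.7721, -1.2450, 0.5729)
step 22: x0=(-1.7154, -0.7653, -1.1540) x1=(0.0749, 0.9632, -0.0723) x2=(0.7855, -1.2663, 0.5810)
step 23: x0=(-1.6985, -0.7398, -1.1778) x1=(0.0633, 0.9746, -0.0444) x2=(0.7985, -1.2873, 0.5889)
step 24: x0=(-1.6813, -0.7141, -1.2013) x1=(0.0516, 0.9856, -0.0166) x2=(0.8113, -1.3079, 0.5966)
step 25: x0=(-1.6637, -0.6883, -1.2246) x1=(0.0399, 0.9961, 0.0112) x2=(0.8237, -1.3281, 0.6041)
step 26: x0=(-1.6457, -0.6623, -1.2476) x1=(0.0281, 1.0061, 0.0390) x2=(0.8360, -1.3479, 0.6113)

(0.8360, -1.3479, 0.6113)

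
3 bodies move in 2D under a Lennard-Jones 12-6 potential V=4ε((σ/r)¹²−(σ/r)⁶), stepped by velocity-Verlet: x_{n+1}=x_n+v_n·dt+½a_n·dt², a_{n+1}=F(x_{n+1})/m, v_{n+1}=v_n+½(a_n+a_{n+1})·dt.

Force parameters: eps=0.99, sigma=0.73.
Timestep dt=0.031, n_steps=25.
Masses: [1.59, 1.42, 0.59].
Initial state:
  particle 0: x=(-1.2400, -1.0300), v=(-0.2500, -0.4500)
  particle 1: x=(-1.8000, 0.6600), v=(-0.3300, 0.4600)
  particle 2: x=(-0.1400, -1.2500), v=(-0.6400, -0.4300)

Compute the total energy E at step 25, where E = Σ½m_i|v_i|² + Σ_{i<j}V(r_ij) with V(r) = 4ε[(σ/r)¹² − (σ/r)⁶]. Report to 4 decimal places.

step 0: x0=(-1.2400, -1.0300) x1=(-1.8000, 0.6600) x2=(-0.1400, -1.2500)
step 1: x0=(-1.2474, -1.0440) x1=(-1.8102, 0.6742) x2=(-0.1609, -1.2631)
step 2: x0=(-1.2538, -1.0582) x1=(-1.8204, 0.6884) x2=(-0.1842, -1.2757)
step 3: x0=(-1.2594, -1.0725) x1=(-1.8306, 0.7026) x2=(-0.2100, -1.2878)
step 4: x0=(-1.2639, -1.0870) x1=(-1.8408, 0.7167) x2=(-0.2387, -1.2994)
step 5: x0=(-1.2672, -1.1017) x1=(-1.8510, 0.7308) x2=(-0.2706, -1.3102)
step 6: x0=(-1.2692, -1.1167) x1=(-1.8611, 0.7449) x2=(-0.3062, -1.3203)
step 7: x0=(-1.2696, -1.1320) x1=(-1.8713, 0.7590) x2=(-0.3460, -1.3294)
step 8: x0=(-1.2682, -1.1477) x1=(-1.8814, 0.7730) x2=(-0.3908, -1.3376)
step 9: x0=(-1.2649, -1.1638) x1=(-1.8916, 0.7870) x2=(-0.4406, -1.3445)
step 10: x0=(-1.2604, -1.1801) x1=(-1.9017, 0.8010) x2=(-0.4936, -1.3509)
step 11: x0=(-1.2593, -1.1957) x1=(-1.9118, 0.8150) x2=(-0.5376, -1.3592)
step 12: x0=(-1.2729, -1.2079) x1=(-1.9220, 0.8289) x2=(-0.5420, -1.3764)
step 13: x0=(-1.2976, -1.2176) x1=(-1.9321, 0.8429) x2=(-0.5165, -1.4006)
step 14: x0=(-1.3236, -1.2269) x1=(-1.9422, 0.8568) x2=(-0.4874, -1.4256)
step 15: x0=(-1.3481, -1.2366) x1=(-1.9523, 0.8708) x2=(-0.4623, -1.4496)
step 16: x0=(-1.3707, -1.2467) x1=(-1.9624, 0.8847) x2=(-0.4425, -1.4724)
step 17: x0=(-1.3915, -1.2573) x1=(-1.9725, 0.8986) x2=(-0.4273, -1.4940)
step 18: x0=(-1.4109, -1.2682) x1=(-1.9826, 0.9125) x2=(-0.4163, -1.5146)
step 19: x0=(-1.4289, -1.2794) x1=(-1.9927, 0.9263) x2=(-0.4087, -1.5344)
step 20: x0=(-1.4458, -1.2909) x1=(-2.0028, 0.9402) x2=(-0.4043, -1.5533)
step 21: x0=(-1.4616, -1.3027) x1=(-2.0129, 0.9541) x2=(-0.4027, -1.5716)
step 22: x0=(-1.4765, -1.3147) x1=(-2.0230, 0.9680) x2=(-0.4035, -1.5892)
step 23: x0=(-1.4906, -1.3269) x1=(-2.0330, 0.9818) x2=(-0.4067, -1.6063)
step 24: x0=(-1.5039, -1.3393) x1=(-2.0431, 0.9956) x2=(-0.4121, -1.6227)
step 25: x0=(-1.5163, -1.3519) x1=(-2.0532, 1.0095) x2=(-0.4195, -1.6387)
step 0 velocities: v0=(-0.2500, -0.4500) v1=(-0.3300, 0.4600) v2=(-0.6400, -0.4300)
step 0: KE=0.6136, PE=-0.2989, E=0.3147
step 25 velocities: v0=(-0.3905, -0.4100) v1=(-0.3252, 0.4464) v2=(-0.2729, -0.5051)
step 25: KE=0.5686, PE=-0.2658, E=0.3028

0.3028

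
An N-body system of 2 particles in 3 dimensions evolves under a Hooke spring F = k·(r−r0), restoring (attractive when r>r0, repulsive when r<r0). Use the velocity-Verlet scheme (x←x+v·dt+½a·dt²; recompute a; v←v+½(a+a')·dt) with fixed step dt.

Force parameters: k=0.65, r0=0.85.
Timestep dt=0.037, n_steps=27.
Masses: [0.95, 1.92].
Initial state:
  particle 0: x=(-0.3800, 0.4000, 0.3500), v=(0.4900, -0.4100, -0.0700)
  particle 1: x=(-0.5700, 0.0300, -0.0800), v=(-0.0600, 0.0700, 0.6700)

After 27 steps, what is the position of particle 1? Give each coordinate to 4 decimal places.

step 0: x0=(-0.3800, 0.4000, 0.3500) x1=(-0.5700, 0.0300, -0.0800)
step 1: x0=(-0.3618, 0.3849, 0.3475) x1=(-0.5722, 0.0326, -0.0553)
step 2: x0=(-0.3436, 0.3700, 0.3452) x1=(-0.5745, 0.0350, -0.0306)
step 3: x0=(-0.3252, 0.3552, 0.3430) x1=(-0.5769, 0.0374, -0.0060)
step 4: x0=(-0.3067, 0.3406, 0.3411) x1=(-0.5793, 0.0397, 0.0184)
step 5: x0=(-0.2880, 0.3262, 0.3393) x1=(-0.5818, 0.0419, 0.0428)
step 6: x0=(-0.2691, 0.3119, 0.3378) x1=(-0.5844, 0.0441, 0.0671)
step 7: x0=(-0.2501, 0.2979, 0.3364) x1=(-0.5870, 0.0461, 0.0913)
step 8: x0=(-0.2307, 0.2840, 0.3352) x1=(-0.5899, 0.0481, 0.1154)
step 9: x0=(-0.2112, 0.2703, 0.3341) x1=(-0.5928, 0.0499, 0.1394)
step 10: x0=(-0.1913, 0.2568, 0.3332) x1=(-0.5959, 0.0517, 0.1634)
step 11: x0=(-0.1712, 0.2433, 0.3324) x1=(-0.5991, 0.0534, 0.1873)
step 12: x0=(-0.1508, 0.2301, 0.3317) x1=(-0.6024, 0.0551, 0.2111)
step 13: x0=(-0.1300, 0.2169, 0.3311) x1=(-0.6059, 0.0567, 0.2349)
step 14: x0=(-0.1090, 0.2038, 0.3306) x1=(-0.6096, 0.0582, 0.2587)
step 15: x0=(-0.0877, 0.1909, 0.3301) x1=(-0.6134, 0.0597, 0.2825)
step 16: x0=(-0.0661, 0.1780, 0.3296) x1=(-0.6173, 0.0612, 0.3062)
step 17: x0=(-0.0443, 0.1651, 0.3291) x1=(-0.6213, 0.0627, 0.3300)
step 18: x0=(-0.0222, 0.1523, 0.3286) x1=(-0.6255, 0.0641, 0.3537)
step 19: x0=(0.0001, 0.1395, 0.3282) x1=(-0.6298, 0.0655, 0.3775)
step 20: x0=(0.0226, 0.1268, 0.3277) x1=(-0.6342, 0.0669, 0.4012)
step 21: x0=(0.0453, 0.1140, 0.3271) x1=(-0.6387, 0.0683, 0.4250)
step 22: x0=(0.0681, 0.1013, 0.3266) x1=(-0.6432, 0.0696, 0.4488)
step 23: x0=(0.0911, 0.0886, 0.3260) x1=(-0.6478, 0.0710, 0.4726)
step 24: x0=(0.1141, 0.0759, 0.3255) x1=(-0.6525, 0.0724, 0.4963)
step 25: x0=(0.1372, 0.0631, 0.3249) x1=(-0.6571, 0.0738, 0.5201)
step 26: x0=(0.1603, 0.0504, 0.3243) x1=(-0.6618, 0.0752, 0.5440)
step 27: x0=(0.1834, 0.0377, 0.3237) x1=(-0.6665, 0.0765, 0.5678)

(-0.6665, 0.0765, 0.5678)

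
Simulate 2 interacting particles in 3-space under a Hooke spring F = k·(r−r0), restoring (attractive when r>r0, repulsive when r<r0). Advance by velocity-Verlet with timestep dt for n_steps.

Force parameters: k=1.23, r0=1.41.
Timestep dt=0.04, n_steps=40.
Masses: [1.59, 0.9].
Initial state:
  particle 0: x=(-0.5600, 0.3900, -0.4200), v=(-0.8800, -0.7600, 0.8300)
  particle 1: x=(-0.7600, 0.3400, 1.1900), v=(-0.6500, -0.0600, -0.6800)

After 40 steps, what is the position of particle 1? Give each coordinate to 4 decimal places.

(-1.8268, 0.5858, 0.5028)

step 0: x0=(-0.5600, 0.3900, -0.4200) x1=(-0.7600, 0.3400, 1.1900)
step 1: x0=(-0.5952, 0.3596, -0.3867) x1=(-0.7860, 0.3376, 1.1626)
step 2: x0=(-0.6305, 0.3292, -0.3532) x1=(-0.8119, 0.3352, 1.1348)
step 3: x0=(-0.6657, 0.2988, -0.3195) x1=(-0.8378, 0.3328, 1.1069)
step 4: x0=(-0.7010, 0.2684, -0.2859) x1=(-0.8637, 0.3304, 1.0788)
step 5: x0=(-0.7362, 0.2380, -0.2523) x1=(-0.8896, 0.3281, 1.0509)
step 6: x0=(-0.7715, 0.2076, -0.2187) x1=(-0.9156, 0.3257, 1.0232)
step 7: x0=(-0.8067, 0.1771, -0.1854) x1=(-0.9415, 0.3233, 0.9958)
step 8: x0=(-0.8419, 0.1467, -0.1524) x1=(-0.9675, 0.3211, 0.9688)
step 9: x0=(-0.8770, 0.1161, -0.1197) x1=(-0.9936, 0.3189, 0.9425)
step 10: x0=(-0.9121, 0.0855, -0.0873) x1=(-1.0198, 0.3168, 0.9168)
step 11: x0=(-0.9472, 0.0549, -0.0554) x1=(-1.0461, 0.3149, 0.8919)
step 12: x0=(-0.9822, 0.0240, -0.0240) x1=(-1.0724, 0.3133, 0.8679)
step 13: x0=(-1.0171, -0.0070, 0.0068) x1=(-1.0988, 0.3120, 0.8449)
step 14: x0=(-1.0520, -0.0382, 0.0370) x1=(-1.1254, 0.3110, 0.8229)
step 15: x0=(-1.0869, -0.0697, 0.0667) x1=(-1.1520, 0.3106, 0.8020)
step 16: x0=(-1.1216, -0.1016, 0.0957) x1=(-1.1788, 0.3107, 0.7822)
step 17: x0=(-1.1564, -0.1338, 0.1240) x1=(-1.2056, 0.3115, 0.7636)
step 18: x0=(-1.1910, -0.1664, 0.1518) x1=(-1.2325, 0.3131, 0.7461)
step 19: x0=(-1.2257, -0.1996, 0.1789) x1=(-1.2595, 0.3156, 0.7296)
step 20: x0=(-1.2603, -0.2333, 0.2054) x1=(-1.2866, 0.3191, 0.7143)
step 21: x0=(-1.2948, -0.2677, 0.2313) x1=(-1.3137, 0.3236, 0.6999)
step 22: x0=(-1.3294, -0.3026, 0.2568) x1=(-1.3408, 0.3293, 0.6863)
step 23: x0=(-1.3639, -0.3382, 0.2818) x1=(-1.3680, 0.3361, 0.6736)
step 24: x0=(-1.3985, -0.3745, 0.3064) x1=(-1.3952, 0.3441, 0.6616)
step 25: x0=(-1.4330, -0.4115, 0.3307) x1=(-1.4224, 0.3533, 0.6502)
step 26: x0=(-1.4675, -0.4491, 0.3547) x1=(-1.4495, 0.3636, 0.6392)
step 27: x0=(-1.5021, -0.4874, 0.3784) x1=(-1.4767, 0.3751, 0.6287)
step 28: x0=(-1.5367, -0.5262, 0.4020) x1=(-1.5038, 0.3877, 0.6184)
step 29: x0=(-1.5713, -0.5657, 0.4255) x1=(-1.5308, 0.4013, 0.6084)
step 30: x0=(-1.6059, -0.6056, 0.4489) x1=(-1.5578, 0.4158, 0.5986)
step 31: x0=(-1.6405, -0.6461, 0.4722) x1=(-1.5848, 0.4311, 0.5889)
step 32: x0=(-1.6752, -0.6869, 0.4954) x1=(-1.6118, 0.4471, 0.5793)
step 33: x0=(-1.7099, -0.7280, 0.5187) x1=(-1.6387, 0.4637, 0.5697)
step 34: x0=(-1.7446, -0.7695, 0.5419) x1=(-1.6656, 0.4808, 0.5601)
step 35: x0=(-1.7793, -0.8111, 0.5651) x1=(-1.6925, 0.4982, 0.5505)
step 36: x0=(-1.8140, -0.8528, 0.5883) x1=(-1.7193, 0.5158, 0.5410)
step 37: x0=(-1.8487, -0.8946, 0.6115) x1=(-1.7462, 0.5335, 0.5314)
step 38: x0=(-1.8834, -0.9363, 0.6347) x1=(-1.7730, 0.5511, 0.5218)
step 39: x0=(-1.9181, -0.9780, 0.6580) x1=(-1.7999, 0.5686, 0.5123)
step 40: x0=(-1.9528, -1.0194, 0.6811) x1=(-1.8268, 0.5858, 0.5028)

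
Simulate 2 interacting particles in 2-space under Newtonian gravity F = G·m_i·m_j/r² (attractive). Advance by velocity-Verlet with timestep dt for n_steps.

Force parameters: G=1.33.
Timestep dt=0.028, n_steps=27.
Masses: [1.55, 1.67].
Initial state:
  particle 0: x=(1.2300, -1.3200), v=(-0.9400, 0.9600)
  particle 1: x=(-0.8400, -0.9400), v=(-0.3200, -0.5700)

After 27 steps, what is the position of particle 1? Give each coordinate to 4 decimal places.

step 0: x0=(1.2300, -1.3200) x1=(-0.8400, -0.9400)
step 1: x0=(1.2035, -1.2931) x1=(-0.8488, -0.9560)
step 2: x0=(1.1766, -1.2661) x1=(-0.8572, -0.9720)
step 3: x0=(1.1493, -1.2391) x1=(-0.8652, -0.9882)
step 4: x0=(1.1215, -1.2120) x1=(-0.8729, -1.0043)
step 5: x0=(1.0934, -1.1848) x1=(-0.8801, -1.0205)
step 6: x0=(1.0647, -1.1577) x1=(-0.8869, -1.0367)
step 7: x0=(1.0357, -1.1305) x1=(-0.8934, -1.0530)
step 8: x0=(1.0061, -1.1032) x1=(-0.8993, -1.0693)
step 9: x0=(0.9761, -1.0760) x1=(-0.9049, -1.0856)
step 10: x0=(0.9456, -1.0488) x1=(-0.9099, -1.1018)
step 11: x0=(0.9146, -1.0216) x1=(-0.9146, -1.1181)
step 12: x0=(0.8831, -0.9944) x1=(-0.9187, -1.1344)
step 13: x0=(0.8510, -0.9672) x1=(-0.9223, -1.1506)
step 14: x0=(0.8184, -0.9402) x1=(-0.9254, -1.1667)
step 15: x0=(0.7853, -0.9131) x1=(-0.9281, -1.1828)
step 16: x0=(0.7515, -0.8862) x1=(-0.9301, -1.1988)
step 17: x0=(0.7172, -0.8594) x1=(-0.9317, -1.2147)
step 18: x0=(0.6823, -0.8327) x1=(-0.9326, -1.2305)
step 19: x0=(0.6468, -0.8062) x1=(-0.9331, -1.2461)
step 20: x0=(0.6106, -0.7798) x1=(-0.9329, -1.2616)
step 21: x0=(0.5738, -0.7537) x1=(-0.9321, -1.2769)
step 22: x0=(0.5364, -0.7277) x1=(-0.9308, -1.2920)
step 23: x0=(0.4983, -0.7020) x1=(-0.9288, -1.3068)
step 24: x0=(0.4595, -0.6766) x1=(-0.9262, -1.3214)
step 25: x0=(0.4201, -0.6515) x1=(-0.9230, -1.3357)
step 26: x0=(0.3800, -0.6268) x1=(-0.9192, -1.3497)
step 27: x0=(0.3392, -0.6024) x1=(-0.9147, -1.3633)

(-0.9147, -1.3633)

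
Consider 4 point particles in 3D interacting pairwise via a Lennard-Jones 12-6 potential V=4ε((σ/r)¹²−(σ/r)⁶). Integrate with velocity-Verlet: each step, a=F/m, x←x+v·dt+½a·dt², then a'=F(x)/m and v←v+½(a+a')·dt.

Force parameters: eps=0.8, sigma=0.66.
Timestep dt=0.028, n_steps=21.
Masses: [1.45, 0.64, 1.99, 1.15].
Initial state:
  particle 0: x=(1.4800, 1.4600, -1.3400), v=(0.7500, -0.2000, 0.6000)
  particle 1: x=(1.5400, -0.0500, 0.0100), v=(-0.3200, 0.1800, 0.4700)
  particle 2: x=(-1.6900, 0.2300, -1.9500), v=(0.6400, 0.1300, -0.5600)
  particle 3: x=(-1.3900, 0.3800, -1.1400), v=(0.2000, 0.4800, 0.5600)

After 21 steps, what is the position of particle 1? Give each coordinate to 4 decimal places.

(1.3520, 0.0587, 0.2837)

step 0: x0=(1.4800, 1.4600, -1.3400) x1=(1.5400, -0.0500, 0.0100) x2=(-1.6900, 0.2300, -1.9500) x3=(-1.3900, 0.3800, -1.1400)
step 1: x0=(1.5010, 1.4544, -1.3232) x1=(1.5310, -0.0450, 0.0232) x2=(-1.6719, 0.2337, -1.9652) x3=(-1.3847, 0.3933, -1.1251)
step 2: x0=(1.5220, 1.4488, -1.3064) x1=(1.5221, -0.0399, 0.0363) x2=(-1.6535, 0.2376, -1.9796) x3=(-1.3799, 0.4063, -1.1117)
step 3: x0=(1.5430, 1.4432, -1.2896) x1=(1.5131, -0.0348, 0.0494) x2=(-1.6349, 0.2416, -1.9933) x3=(-1.3755, 0.4191, -1.0995)
step 4: x0=(1.5640, 1.4376, -1.2728) x1=(1.5042, -0.0298, 0.0626) x2=(-1.6161, 0.2458, -2.0062) x3=(-1.3714, 0.4316, -1.0885)
step 5: x0=(1.5850, 1.4319, -1.2559) x1=(1.4952, -0.0247, 0.0757) x2=(-1.5972, 0.2501, -2.0186) x3=(-1.3676, 0.4440, -1.0785)
step 6: x0=(1.6060, 1.4263, -1.2391) x1=(1.4862, -0.0196, 0.0888) x2=(-1.5781, 0.2545, -2.0305) x3=(-1.3640, 0.4561, -1.0695)
step 7: x0=(1.6270, 1.4207, -1.2223) x1=(1.4773, -0.0144, 0.1019) x2=(-1.5589, 0.2590, -2.0418) x3=(-1.3606, 0.4681, -1.0613)
step 8: x0=(1.6480, 1.4150, -1.2055) x1=(1.4683, -0.0093, 0.1149) x2=(-1.5396, 0.2635, -2.0528) x3=(-1.3574, 0.4799, -1.0538)
step 9: x0=(1.6690, 1.4094, -1.1886) x1=(1.4593, -0.0042, 0.1280) x2=(-1.5202, 0.2682, -2.0633) x3=(-1.3543, 0.4915, -1.0470)
step 10: x0=(1.6900, 1.4037, -1.1718) x1=(1.4504, 0.0010, 0.1411) x2=(-1.5008, 0.2730, -2.0734) x3=(-1.3513, 0.5030, -1.0409)
step 11: x0=(1.7110, 1.3981, -1.1549) x1=(1.4414, 0.0062, 0.1541) x2=(-1.4813, 0.2778, -2.0833) x3=(-1.3483, 0.5144, -1.0354)
step 12: x0=(1.7320, 1.3924, -1.1381) x1=(1.4325, 0.0113, 0.1671) x2=(-1.4618, 0.2827, -2.0928) x3=(-1.3455, 0.5257, -1.0304)
step 13: x0=(1.7529, 1.3867, -1.1212) x1=(1.4235, 0.0165, 0.1801) x2=(-1.4423, 0.2877, -2.1020) x3=(-1.3427, 0.5368, -1.0259)
step 14: x0=(1.7739, 1.3811, -1.1043) x1=(1.4146, 0.0217, 0.1931) x2=(-1.4227, 0.2927, -2.1109) x3=(-1.3399, 0.5479, -1.0219)
step 15: x0=(1.7949, 1.3754, -1.0875) x1=(1.4056, 0.0270, 0.2061) x2=(-1.4031, 0.2978, -2.1196) x3=(-1.3372, 0.5588, -1.0183)
step 16: x0=(1.8159, 1.3697, -1.0706) x1=(1.3967, 0.0322, 0.2191) x2=(-1.3835, 0.3029, -2.1281) x3=(-1.3345, 0.5696, -1.0151)
step 17: x0=(1.8369, 1.3640, -1.0537) x1=(1.3877, 0.0375, 0.2320) x2=(-1.3639, 0.3081, -2.1363) x3=(-1.3318, 0.5804, -1.0122)
step 18: x0=(1.8579, 1.3583, -1.0368) x1=(1.3788, 0.0427, 0.2450) x2=(-1.3443, 0.3134, -2.1444) x3=(-1.3291, 0.5911, -1.0098)
step 19: x0=(1.8788, 1.3526, -1.0199) x1=(1.3699, 0.0480, 0.2579) x2=(-1.3247, 0.3187, -2.1522) x3=(-1.3265, 0.6016, -1.0076)
step 20: x0=(1.8998, 1.3469, -1.0030) x1=(1.3609, 0.0533, 0.2708) x2=(-1.3050, 0.3240, -2.1599) x3=(-1.3238, 0.6122, -1.0058)
step 21: x0=(1.9208, 1.3411, -0.9861) x1=(1.3520, 0.0587, 0.2837) x2=(-1.2854, 0.3294, -2.1674) x3=(-1.3211, 0.6226, -1.0043)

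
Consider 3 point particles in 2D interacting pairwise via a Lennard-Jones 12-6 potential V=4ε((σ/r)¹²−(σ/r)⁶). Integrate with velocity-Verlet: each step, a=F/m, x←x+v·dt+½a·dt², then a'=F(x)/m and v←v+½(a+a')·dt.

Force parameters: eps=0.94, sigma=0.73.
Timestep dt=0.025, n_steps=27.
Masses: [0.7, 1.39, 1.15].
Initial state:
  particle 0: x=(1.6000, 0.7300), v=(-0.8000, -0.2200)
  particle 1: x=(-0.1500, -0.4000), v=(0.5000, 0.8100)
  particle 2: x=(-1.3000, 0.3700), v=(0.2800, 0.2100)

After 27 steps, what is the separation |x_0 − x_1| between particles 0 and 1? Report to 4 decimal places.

step 0: x0=(1.6000, 0.7300) x1=(-0.1500, -0.4000) x2=(-1.3000, 0.3700)
step 1: x0=(1.5800, 0.7245) x1=(-0.1376, -0.3797) x2=(-1.2929, 0.3752)
step 2: x0=(1.5600, 0.7190) x1=(-0.1252, -0.3593) x2=(-1.2857, 0.3803)
step 3: x0=(1.5399, 0.7134) x1=(-0.1130, -0.3388) x2=(-1.2783, 0.3853)
step 4: x0=(1.5198, 0.7079) x1=(-0.1010, -0.3183) x2=(-1.2707, 0.3902)
step 5: x0=(1.4997, 0.7023) x1=(-0.0890, -0.2976) x2=(-1.2630, 0.3950)
step 6: x0=(1.4796, 0.6968) x1=(-0.0772, -0.2769) x2=(-1.2551, 0.3997)
step 7: x0=(1.4594, 0.6912) x1=(-0.0655, -0.2560) x2=(-1.2470, 0.4043)
step 8: x0=(1.4392, 0.6855) x1=(-0.0540, -0.2351) x2=(-1.2387, 0.4087)
step 9: x0=(1.4189, 0.6799) x1=(-0.0425, -0.2140) x2=(-1.2303, 0.4131)
step 10: x0=(1.3986, 0.6742) x1=(-0.0312, -0.1929) x2=(-1.2216, 0.4174)
step 11: x0=(1.3782, 0.6684) x1=(-0.0201, -0.1716) x2=(-1.2127, 0.4216)
step 12: x0=(1.3577, 0.6626) x1=(-0.0091, -0.1502) x2=(-1.2036, 0.4256)
step 13: x0=(1.3371, 0.6568) x1=(0.0018, -0.1287) x2=(-1.1943, 0.4296)
step 14: x0=(1.3164, 0.6509) x1=(0.0126, -0.1071) x2=(-1.1848, 0.4334)
step 15: x0=(1.2955, 0.6448) x1=(0.0233, -0.0854) x2=(-1.1750, 0.4372)
step 16: x0=(1.2744, 0.6387) x1=(0.0338, -0.0635) x2=(-1.1650, 0.4408)
step 17: x0=(1.2531, 0.6325) x1=(0.0442, -0.0414) x2=(-1.1547, 0.4444)
step 18: x0=(1.2316, 0.6261) x1=(0.0546, -0.0192) x2=(-1.1442, 0.4478)
step 19: x0=(1.2097, 0.6196) x1=(0.0648, 0.0031) x2=(-1.1333, 0.4511)
step 20: x0=(1.1874, 0.6128) x1=(0.0751, 0.0257) x2=(-1.1222, 0.4543)
step 21: x0=(1.1647, 0.6058) x1=(0.0853, 0.0485) x2=(-1.1108, 0.4574)
step 22: x0=(1.1412, 0.5984) x1=(0.0956, 0.0716) x2=(-1.0990, 0.4604)
step 23: x0=(1.1170, 0.5906) x1=(0.1060, 0.0949) x2=(-1.0869, 0.4633)
step 24: x0=(1.0917, 0.5824) x1=(0.1167, 0.1186) x2=(-1.0745, 0.4661)
step 25: x0=(1.0651, 0.5735) x1=(0.1277, 0.1427) x2=(-1.0617, 0.4688)
step 26: x0=(1.0369, 0.5639) x1=(0.1392, 0.1672) x2=(-1.0485, 0.4714)
step 27: x0=(1.0065, 0.5533) x1=(0.1515, 0.1923) x2=(-1.0349, 0.4738)

0.9281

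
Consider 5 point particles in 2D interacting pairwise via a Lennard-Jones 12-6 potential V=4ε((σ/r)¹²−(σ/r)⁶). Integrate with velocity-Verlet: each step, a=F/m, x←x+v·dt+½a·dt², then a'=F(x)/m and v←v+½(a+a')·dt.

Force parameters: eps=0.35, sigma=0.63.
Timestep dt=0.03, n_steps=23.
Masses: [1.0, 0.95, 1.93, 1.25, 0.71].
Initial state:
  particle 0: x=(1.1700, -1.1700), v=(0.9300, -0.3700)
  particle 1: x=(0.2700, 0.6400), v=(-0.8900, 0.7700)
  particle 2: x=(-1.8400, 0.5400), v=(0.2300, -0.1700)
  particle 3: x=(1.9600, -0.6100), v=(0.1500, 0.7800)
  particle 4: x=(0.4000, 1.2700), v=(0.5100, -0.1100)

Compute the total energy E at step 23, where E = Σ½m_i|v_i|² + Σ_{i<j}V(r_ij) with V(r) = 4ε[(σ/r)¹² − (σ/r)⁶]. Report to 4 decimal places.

1.4795

step 0: x0=(1.1700, -1.1700) x1=(0.2700, 0.6400) x2=(-1.8400, 0.5400) x3=(1.9600, -0.6100) x4=(0.4000, 1.2700)
step 1: x0=(1.1981, -1.1810) x1=(0.2425, 0.6590) x2=(-1.8331, 0.5349) x3=(1.9643, -0.5867) x4=(0.4164, 1.2722)
step 2: x0=(1.2266, -1.1916) x1=(0.2122, 0.6683) x2=(-1.8262, 0.5298) x3=(1.9684, -0.5637) x4=(0.4365, 1.2873)
step 3: x0=(1.2555, -1.2019) x1=(0.1802, 0.6730) x2=(-1.8193, 0.5247) x3=(1.9721, -0.5409) x4=(0.4589, 1.3087)
step 4: x0=(1.2847, -1.2119) x1=(0.1479, 0.6769) x2=(-1.8124, 0.5196) x3=(1.9755, -0.5184) x4=(0.4817, 1.3310)
step 5: x0=(1.3142, -1.2216) x1=(0.1160, 0.6816) x2=(-1.8055, 0.5145) x3=(1.9787, -0.4961) x4=(0.5039, 1.3522)
step 6: x0=(1.3441, -1.2309) x1=(0.0847, 0.6874) x2=(-1.7986, 0.5094) x3=(1.9816, -0.4741) x4=(0.5253, 1.3721)
step 7: x0=(1.3743, -1.2399) x1=(0.0541, 0.6942) x2=(-1.7916, 0.5043) x3=(1.9843, -0.4524) x4=(0.5459, 1.3905)
step 8: x0=(1.4047, -1.2485) x1=(0.0241, 0.7019) x2=(-1.7847, 0.4992) x3=(1.9867, -0.4309) x4=(0.5656, 1.4078)
step 9: x0=(1.4353, -1.2568) x1=(-0.0055, 0.7102) x2=(-1.7778, 0.4941) x3=(1.9890, -0.4097) x4=(0.5847, 1.4243)
step 10: x0=(1.4661, -1.2648) x1=(-0.0346, 0.7190) x2=(-1.7709, 0.4890) x3=(1.9911, -0.3888) x4=(0.6032, 1.4400)
step 11: x0=(1.4972, -1.2725) x1=(-0.0633, 0.7283) x2=(-1.7639, 0.4839) x3=(1.9931, -0.3681) x4=(0.6212, 1.4552)
step 12: x0=(1.5284, -1.2799) x1=(-0.0918, 0.7378) x2=(-1.7570, 0.4788) x3=(1.9949, -0.3476) x4=(0.6388, 1.4699)
step 13: x0=(1.5597, -1.2870) x1=(-0.1200, 0.7476) x2=(-1.7501, 0.4737) x3=(1.9967, -0.3274) x4=(0.6560, 1.4843)
step 14: x0=(1.5912, -1.2938) x1=(-0.1480, 0.7576) x2=(-1.7431, 0.4686) x3=(1.9983, -0.3074) x4=(0.6730, 1.4985)
step 15: x0=(1.6227, -1.3004) x1=(-0.1759, 0.7678) x2=(-1.7361, 0.4635) x3=(1.9998, -0.2875) x4=(0.6898, 1.5124)
step 16: x0=(1.6544, -1.3067) x1=(-0.2036, 0.7780) x2=(-1.7292, 0.4585) x3=(2.0013, -0.2679) x4=(0.7063, 1.5262)
step 17: x0=(1.6861, -1.3128) x1=(-0.2313, 0.7884) x2=(-1.7222, 0.4534) x3=(2.0027, -0.2485) x4=(0.7227, 1.5398)
step 18: x0=(1.7179, -1.3187) x1=(-0.2588, 0.7988) x2=(-1.7152, 0.4483) x3=(2.0040, -0.2292) x4=(0.7390, 1.5534)
step 19: x0=(1.7497, -1.3244) x1=(-0.2864, 0.8093) x2=(-1.7082, 0.4432) x3=(2.0053, -0.2100) x4=(0.7552, 1.5668)
step 20: x0=(1.7816, -1.3300) x1=(-0.3138, 0.8198) x2=(-1.7012, 0.4381) x3=(2.0066, -0.1910) x4=(0.7713, 1.5802)
step 21: x0=(1.8135, -1.3354) x1=(-0.3413, 0.8303) x2=(-1.6941, 0.4331) x3=(2.0078, -0.1721) x4=(0.7873, 1.5936)
step 22: x0=(1.8454, -1.3406) x1=(-0.3688, 0.8409) x2=(-1.6870, 0.4280) x3=(2.0091, -0.1534) x4=(0.8033, 1.6068)
step 23: x0=(1.8774, -1.3458) x1=(-0.3963, 0.8514) x2=(-1.6800, 0.4229) x3=(2.0103, -0.1347) x4=(0.8192, 1.6201)
step 0 velocities: v0=(0.9300, -0.3700) v1=(-0.8900, 0.7700) v2=(0.2300, -0.1700) v3=(0.1500, 0.7800) v4=(0.5100, -0.1100)
step 0: KE=1.7287, PE=-0.2480, E=1.4807
step 23 velocities: v0=(1.0650, -0.1690) v1=(-0.9162, 0.3524) v2=(0.2368, -0.1684) v3=(0.0403, 0.6211) v4=(0.5296, 0.4412)
step 23: KE=1.5313, PE=-0.0518, E=1.4795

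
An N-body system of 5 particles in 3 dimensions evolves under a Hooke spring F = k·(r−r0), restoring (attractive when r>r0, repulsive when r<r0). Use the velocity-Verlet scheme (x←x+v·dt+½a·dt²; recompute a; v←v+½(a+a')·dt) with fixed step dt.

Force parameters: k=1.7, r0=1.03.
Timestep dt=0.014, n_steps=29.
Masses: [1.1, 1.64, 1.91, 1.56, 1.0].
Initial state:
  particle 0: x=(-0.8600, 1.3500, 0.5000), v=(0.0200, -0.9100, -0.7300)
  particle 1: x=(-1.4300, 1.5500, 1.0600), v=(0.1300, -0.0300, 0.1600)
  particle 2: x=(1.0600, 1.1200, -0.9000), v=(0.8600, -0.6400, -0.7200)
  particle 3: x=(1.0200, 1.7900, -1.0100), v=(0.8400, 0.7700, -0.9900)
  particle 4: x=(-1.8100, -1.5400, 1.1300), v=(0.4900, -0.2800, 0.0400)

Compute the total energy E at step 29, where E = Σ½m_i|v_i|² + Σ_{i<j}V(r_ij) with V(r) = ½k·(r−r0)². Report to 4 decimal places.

step 0: x0=(-0.8600, 1.3500, 0.5000) x1=(-1.4300, 1.5500, 1.0600) x2=(1.0600, 1.1200, -0.9000) x3=(1.0200, 1.7900, -1.0100) x4=(-1.8100, -1.5400, 1.1300)
step 1: x0=(-0.8595, 1.3370, 0.4896) x1=(-1.4279, 1.5494, 1.0620) x2=(1.0716, 1.1109, -0.9098) x3=(1.0312, 1.8005, -1.0234) x4=(-1.8023, -1.5425, 1.1299)
step 2: x0=(-0.8584, 1.3234, 0.4787) x1=(-1.4252, 1.5483, 1.0634) x2=(1.0823, 1.1014, -0.9189) x3=(1.0414, 1.8104, -1.0360) x4=(-1.7927, -1.5421, 1.1286)
step 3: x0=(-0.8568, 1.3093, 0.4675) x1=(-1.4218, 1.5468, 1.0644) x2=(1.0922, 1.0916, -0.9273) x3=(1.0504, 1.8197, -1.0478) x4=(-1.7814, -1.5388, 1.1261)
step 4: x0=(-0.8547, 1.2946, 0.4558) x1=(-1.4178, 1.5448, 1.0648) x2=(1.1012, 1.0815, -0.9351) x3=(1.0584, 1.8284, -1.0587) x4=(-1.7684, -1.5326, 1.1223)
step 5: x0=(-0.8521, 1.2794, 0.4437) x1=(-1.4133, 1.5425, 1.0646) x2=(1.1093, 1.0710, -0.9422) x3=(1.0653, 1.8365, -1.0687) x4=(-1.7536, -1.5236, 1.1172)
step 6: x0=(-0.8490, 1.2638, 0.4312) x1=(-1.4080, 1.5397, 1.0639) x2=(1.1166, 1.0603, -0.9487) x3=(1.0712, 1.8439, -1.0779) x4=(-1.7370, -1.5117, 1.1109)
step 7: x0=(-0.8453, 1.2476, 0.4183) x1=(-1.4022, 1.5364, 1.0626) x2=(1.1229, 1.0492, -0.9545) x3=(1.0759, 1.8507, -1.0862) x4=(-1.7188, -1.4970, 1.1033)
step 8: x0=(-0.8410, 1.2309, 0.4050) x1=(-1.3957, 1.5328, 1.0608) x2=(1.1284, 1.0379, -0.9596) x3=(1.0796, 1.8569, -1.0936) x4=(-1.6988, -1.4796, 1.0944)
step 9: x0=(-0.8363, 1.2138, 0.3913) x1=(-1.3886, 1.5287, 1.0585) x2=(1.1330, 1.0262, -0.9641) x3=(1.0822, 1.8624, -1.1002) x4=(-1.6771, -1.4593, 1.0844)
step 10: x0=(-0.8309, 1.1962, 0.3772) x1=(-1.3808, 1.5242, 1.0555) x2=(1.1368, 1.0143, -0.9679) x3=(1.0837, 1.8673, -1.1059) x4=(-1.6537, -1.4364, 1.0730)
step 11: x0=(-0.8251, 1.1782, 0.3627) x1=(-1.3724, 1.5193, 1.0520) x2=(1.1397, 1.0021, -0.9711) x3=(1.0841, 1.8715, -1.1108) x4=(-1.6287, -1.4107, 1.0604)
step 12: x0=(-0.8187, 1.1598, 0.3478) x1=(-1.3633, 1.5140, 1.0480) x2=(1.1417, 0.9896, -0.9737) x3=(1.0835, 1.8751, -1.1147) x4=(-1.6020, -1.3824, 1.0466)
step 13: x0=(-0.8118, 1.1409, 0.3326) x1=(-1.3536, 1.5083, 1.0433) x2=(1.1429, 0.9769, -0.9756) x3=(1.0819, 1.8780, -1.1179) x4=(-1.5737, -1.3515, 1.0316)
step 14: x0=(-0.8043, 1.1218, 0.3170) x1=(-1.3432, 1.5022, 1.0381) x2=(1.1432, 0.9639, -0.9768) x3=(1.0792, 1.8803, -1.1201) x4=(-1.5439, -1.3181, 1.0154)
step 15: x0=(-0.7963, 1.1022, 0.3011) x1=(-1.3322, 1.4957, 1.0323) x2=(1.1427, 0.9507, -0.9775) x3=(1.0755, 1.8818, -1.1216) x4=(-1.5125, -1.2821, 0.9980)
step 16: x0=(-0.7878, 1.0824, 0.2848) x1=(-1.3205, 1.4889, 1.0260) x2=(1.1414, 0.9373, -0.9775) x3=(1.0707, 1.8828, -1.1221) x4=(-1.4796, -1.2438, 0.9794)
step 17: x0=(-0.7787, 1.0622, 0.2681) x1=(-1.3082, 1.4817, 1.0190) x2=(1.1392, 0.9236, -0.9769) x3=(1.0650, 1.8830, -1.1219) x4=(-1.4453, -1.2030, 0.9597)
step 18: x0=(-0.7691, 1.0418, 0.2512) x1=(-1.2952, 1.4741, 1.0115) x2=(1.1363, 0.9098, -0.9757) x3=(1.0582, 1.8826, -1.1208) x4=(-1.4095, -1.1600, 0.9388)
step 19: x0=(-0.7590, 1.0211, 0.2339) x1=(-1.2816, 1.4662, 1.0034) x2=(1.1326, 0.8958, -0.9739) x3=(1.0506, 1.8816, -1.1189) x4=(-1.3723, -1.1147, 0.9169)
step 20: x0=(-0.7483, 1.0001, 0.2162) x1=(-1.2674, 1.4579, 0.9948) x2=(1.1280, 0.8816, -0.9715) x3=(1.0419, 1.8799, -1.1162) x4=(-1.3338, -1.0673, 0.8938)
step 21: x0=(-0.7372, 0.9790, 0.1983) x1=(-1.2525, 1.4494, 0.9855) x2=(1.1228, 0.8672, -0.9686) x3=(1.0323, 1.8776, -1.1127) x4=(-1.2939, -1.0178, 0.8697)
step 22: x0=(-0.7255, 0.9577, 0.1801) x1=(-1.2370, 1.4405, 0.9757) x2=(1.1167, 0.8526, -0.9650) x3=(1.0218, 1.8746, -1.1085) x4=(-1.2528, -0.9663, 0.8446)
step 23: x0=(-0.7133, 0.9362, 0.1616) x1=(-1.2208, 1.4313, 0.9653) x2=(1.1100, 0.8379, -0.9610) x3=(1.0104, 1.8710, -1.1034) x4=(-1.2105, -0.9128, 0.8184)
step 24: x0=(-0.7006, 0.9146, 0.1428) x1=(-1.2041, 1.4218, 0.9544) x2=(1.1025, 0.8231, -0.9563) x3=(0.9981, 1.8668, -1.0977) x4=(-1.1670, -0.8576, 0.7913)
step 25: x0=(-0.6875, 0.8929, 0.1237) x1=(-1.1867, 1.4120, 0.9429) x2=(1.0943, 0.8082, -0.9512) x3=(0.9850, 1.8619, -1.0911) x4=(-1.1224, -0.8005, 0.7633)
step 26: x0=(-0.6738, 0.8711, 0.1043) x1=(-1.1687, 1.4020, 0.9309) x2=(1.0854, 0.7932, -0.9455) x3=(0.9710, 1.8565, -1.0839) x4=(-1.0767, -0.7418, 0.7343)
step 27: x0=(-0.6597, 0.8493, 0.0847) x1=(-1.1501, 1.3917, 0.9183) x2=(1.0759, 0.7780, -0.9394) x3=(0.9563, 1.8505, -1.0760) x4=(-1.0300, -0.6816, 0.7045)
step 28: x0=(-0.6451, 0.8275, 0.0649) x1=(-1.1309, 1.3811, 0.9051) x2=(1.0657, 0.7628, -0.9327) x3=(0.9407, 1.8439, -1.0673) x4=(-0.9823, -0.6198, 0.6739)
step 29: x0=(-0.6300, 0.8057, 0.0448) x1=(-1.1111, 1.3704, 0.8915) x2=(1.0549, 0.7475, -0.9256) x3=(0.9244, 1.8367, -1.0581) x4=(-0.9337, -0.5567, 0.6424)
step 0 velocities: v0=(0.0200, -0.9100, -0.7300) v1=(0.1300, -0.0300, 0.1600) v2=(0.8600, -0.6400, -0.7200) v3=(0.8400, 0.7700, -0.9900) v4=(0.4900, -0.2800, 0.0400)
step 0: KE=4.3143, PE=41.0469, E=45.3612
step 29 velocities: v0=(1.0909, -1.5574, -1.4436) v1=(1.4325, -0.7765, -0.9959) v2=(-0.7934, -1.0942, 0.5253) v3=(-1.1908, -0.5323, 0.6868) v4=(3.5020, 4.5555, -2.2737)
step 29: KE=28.9217, PE=16.4310, E=45.3527

45.3527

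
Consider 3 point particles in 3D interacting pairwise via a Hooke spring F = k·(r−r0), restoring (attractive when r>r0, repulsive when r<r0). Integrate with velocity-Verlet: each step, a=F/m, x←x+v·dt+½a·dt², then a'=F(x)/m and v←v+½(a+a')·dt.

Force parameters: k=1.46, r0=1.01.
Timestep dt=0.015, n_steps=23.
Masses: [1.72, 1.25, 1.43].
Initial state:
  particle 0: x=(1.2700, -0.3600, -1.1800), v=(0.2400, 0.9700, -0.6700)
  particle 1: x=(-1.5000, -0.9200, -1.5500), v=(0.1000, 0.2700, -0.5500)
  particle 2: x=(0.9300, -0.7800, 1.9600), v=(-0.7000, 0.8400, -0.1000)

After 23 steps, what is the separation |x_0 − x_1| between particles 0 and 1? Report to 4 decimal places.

step 0: x0=(1.2700, -0.3600, -1.1800) x1=(-1.5000, -0.9200, -1.5500) x2=(0.9300, -0.7800, 1.9600)
step 1: x0=(1.2734, -0.3455, -1.1899) x1=(-1.4980, -0.9159, -1.5579) x2=(0.9193, -0.7674, 1.9579)
step 2: x0=(1.2764, -0.3311, -1.1994) x1=(-1.4951, -0.9117, -1.5650) x2=(0.9083, -0.7547, 1.9548)
step 3: x0=(1.2791, -0.3169, -1.2085) x1=(-1.4912, -0.9073, -1.5713) x2=(0.8968, -0.7420, 1.9505)
step 4: x0=(1.2813, -0.3028, -1.2173) x1=(-1.4864, -0.9028, -1.5769) x2=(0.8851, -0.7293, 1.9451)
step 5: x0=(1.2831, -0.2888, -1.2257) x1=(-1.4806, -0.8981, -1.5817) x2=(0.8729, -0.7165, 1.9386)
step 6: x0=(1.2846, -0.2750, -1.2337) x1=(-1.4739, -0.8934, -1.5857) x2=(0.8605, -0.7037, 1.9310)
step 7: x0=(1.2856, -0.2613, -1.2413) x1=(-1.4662, -0.8884, -1.5890) x2=(0.8476, -0.6909, 1.9222)
step 8: x0=(1.2863, -0.2477, -1.2486) x1=(-1.4576, -0.8834, -1.5915) x2=(0.8345, -0.6780, 1.9124)
step 9: x0=(1.2866, -0.2342, -1.2555) x1=(-1.4481, -0.8782, -1.5932) x2=(0.8210, -0.6651, 1.9014)
step 10: x0=(1.2864, -0.2209, -1.2621) x1=(-1.4377, -0.8728, -1.5942) x2=(0.8072, -0.6521, 1.8894)
step 11: x0=(1.2859, -0.2078, -1.2682) x1=(-1.4264, -0.8673, -1.5945) x2=(0.7931, -0.6392, 1.8762)
step 12: x0=(1.2850, -0.1947, -1.2740) x1=(-1.4141, -0.8616, -1.5940) x2=(0.7787, -0.6262, 1.8619)
step 13: x0=(1.2836, -0.1818, -1.2795) x1=(-1.4010, -0.8558, -1.5927) x2=(0.7639, -0.6131, 1.8466)
step 14: x0=(1.2819, -0.1691, -1.2845) x1=(-1.3870, -0.8498, -1.5908) x2=(0.7489, -0.6001, 1.8301)
step 15: x0=(1.2798, -0.1564, -1.2892) x1=(-1.3722, -0.8436, -1.5881) x2=(0.7336, -0.5870, 1.8126)
step 16: x0=(1.2773, -0.1440, -1.2935) x1=(-1.3565, -0.8373, -1.5847) x2=(0.7180, -0.5739, 1.7940)
step 17: x0=(1.2744, -0.1316, -1.2975) x1=(-1.3399, -0.8308, -1.5805) x2=(0.7022, -0.5608, 1.7744)
step 18: x0=(1.2711, -0.1194, -1.3010) x1=(-1.3225, -0.8241, -1.5757) x2=(0.6861, -0.5476, 1.7537)
step 19: x0=(1.2674, -0.1074, -1.3043) x1=(-1.3043, -0.8173, -1.5702) x2=(0.6697, -0.5345, 1.7319)
step 20: x0=(1.2634, -0.0954, -1.3071) x1=(-1.2853, -0.8103, -1.5640) x2=(0.6531, -0.5213, 1.7092)
step 21: x0=(1.2589, -0.0837, -1.3096) x1=(-1.2655, -0.8031, -1.5571) x2=(0.6363, -0.5081, 1.6854)
step 22: x0=(1.2541, -0.0720, -1.3118) x1=(-1.2450, -0.7958, -1.5496) x2=(0.6193, -0.4949, 1.6605)
step 23: x0=(1.2489, -0.0605, -1.3136) x1=(-1.2236, -0.7883, -1.5414) x2=(0.6020, -0.4816, 1.6347)

2.5875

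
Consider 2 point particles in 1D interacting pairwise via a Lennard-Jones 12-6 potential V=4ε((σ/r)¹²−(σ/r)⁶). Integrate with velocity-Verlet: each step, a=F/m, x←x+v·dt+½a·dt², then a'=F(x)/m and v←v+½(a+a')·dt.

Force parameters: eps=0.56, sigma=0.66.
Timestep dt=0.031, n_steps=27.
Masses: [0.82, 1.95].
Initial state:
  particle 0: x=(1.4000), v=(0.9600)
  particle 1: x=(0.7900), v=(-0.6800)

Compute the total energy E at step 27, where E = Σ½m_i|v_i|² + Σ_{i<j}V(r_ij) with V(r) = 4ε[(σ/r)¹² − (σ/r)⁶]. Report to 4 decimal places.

step 0: x0=(1.4000) x1=(0.7900)
step 1: x0=(1.4755) x1=(0.7497)
step 2: x0=(1.5526) x1=(0.7087)
step 3: x0=(1.6274) x1=(0.6687)
step 4: x0=(1.7008) x1=(0.6292)
step 5: x0=(1.7735) x1=(0.5901)
step 6: x0=(1.8458) x1=(0.5511)
step 7: x0=(1.9180) x1=(0.5122)
step 8: x0=(1.9900) x1=(0.4734)
step 9: x0=(2.0619) x1=(0.4346)
step 10: x0=(2.1338) x1=(0.3958)
step 11: x0=(2.2056) x1=(0.3570)
step 12: x0=(2.2775) x1=(0.3182)
step 13: x0=(2.3493) x1=(0.2794)
step 14: x0=(2.4211) x1=(0.2407)
step 15: x0=(2.4930) x1=(0.2019)
step 16: x0=(2.5648) x1=(0.1631)
step 17: x0=(2.6366) x1=(0.1244)
step 18: x0=(2.7084) x1=(0.0856)
step 19: x0=(2.7802) x1=(0.0469)
step 20: x0=(2.8520) x1=(0.0081)
step 21: x0=(2.9238) x1=(-0.0307)
step 22: x0=(2.9956) x1=(-0.0694)
step 23: x0=(3.0674) x1=(-0.1082)
step 24: x0=(3.1392) x1=(-0.1469)
step 25: x0=(3.2110) x1=(-0.1857)
step 26: x0=(3.2828) x1=(-0.2245)
step 27: x0=(3.3546) x1=(-0.2632)
step 0 velocities: v0=(0.9600) v1=(-0.6800)
step 0: KE=0.8287, PE=2.1716, E=3.0003
step 27 velocities: v0=(2.3162) v1=(-1.2503)
step 27: KE=3.7239, PE=-0.0001, E=3.7238

3.7238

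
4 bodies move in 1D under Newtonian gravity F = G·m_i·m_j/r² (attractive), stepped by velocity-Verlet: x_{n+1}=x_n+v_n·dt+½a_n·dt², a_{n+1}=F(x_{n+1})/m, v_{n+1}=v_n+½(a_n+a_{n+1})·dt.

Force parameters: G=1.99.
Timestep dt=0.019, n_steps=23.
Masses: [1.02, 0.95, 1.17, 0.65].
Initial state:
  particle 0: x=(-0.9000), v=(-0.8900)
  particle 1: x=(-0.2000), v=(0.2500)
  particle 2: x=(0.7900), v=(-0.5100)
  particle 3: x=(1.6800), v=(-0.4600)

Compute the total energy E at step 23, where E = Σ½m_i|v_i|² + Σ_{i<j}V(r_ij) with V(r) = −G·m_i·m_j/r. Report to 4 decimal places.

-8.5921

step 0: x0=(-0.9000) x1=(-0.2000) x2=(0.7900) x3=(1.6800)
step 1: x0=(-0.9160) x1=(-0.1955) x2=(0.7801) x3=(1.6706)
step 2: x0=(-0.9304) x1=(-0.1914) x2=(0.7699) x3=(1.6598)
step 3: x0=(-0.9431) x1=(-0.1876) x2=(0.7592) x3=(1.6476)
step 4: x0=(-0.9543) x1=(-0.1840) x2=(0.7481) x3=(1.6341)
step 5: x0=(-0.9640) x1=(-0.1805) x2=(0.7366) x3=(1.6192)
step 6: x0=(-0.9722) x1=(-0.1771) x2=(0.7246) x3=(1.6029)
step 7: x0=(-0.9790) x1=(-0.1737) x2=(0.7122) x3=(1.5851)
step 8: x0=(-0.9843) x1=(-0.1701) x2=(0.6992) x3=(1.5660)
step 9: x0=(-0.9883) x1=(-0.1664) x2=(0.6856) x3=(1.5453)
step 10: x0=(-0.9908) x1=(-0.1625) x2=(0.6715) x3=(1.5232)
step 11: x0=(-0.9920) x1=(-0.1582) x2=(0.6568) x3=(1.4996)
step 12: x0=(-0.9919) x1=(-0.1536) x2=(0.6415) x3=(1.4744)
step 13: x0=(-0.9903) x1=(-0.1486) x2=(0.6255) x3=(1.4476)
step 14: x0=(-0.9874) x1=(-0.1429) x2=(0.6087) x3=(1.4192)
step 15: x0=(-0.9832) x1=(-0.1366) x2=(0.5912) x3=(1.3891)
step 16: x0=(-0.9775) x1=(-0.1296) x2=(0.5728) x3=(1.3573)
step 17: x0=(-0.9705) x1=(-0.1216) x2=(0.5535) x3=(1.3237)
step 18: x0=(-0.9621) x1=(-0.1126) x2=(0.5331) x3=(1.2882)
step 19: x0=(-0.9522) x1=(-0.1024) x2=(0.5116) x3=(1.2507)
step 20: x0=(-0.9410) x1=(-0.0907) x2=(0.4889) x3=(1.2111)
step 21: x0=(-0.9282) x1=(-0.0772) x2=(0.4646) x3=(1.1694)
step 22: x0=(-0.9140) x1=(-0.0616) x2=(0.4385) x3=(1.1254)
step 23: x0=(-0.8983) x1=(-0.0433) x2=(0.4104) x3=(1.0789)
step 0 velocities: v0=(-0.8900) v1=(0.2500) v2=(-0.5100) v3=(-0.4600)
step 0: KE=0.6546, PE=-9.2597, E=-8.6051
step 23 velocities: v0=(0.8679) v1=(1.0541) v2=(-1.5542) v3=(-2.5142)
step 23: KE=4.3795, PE=-12.9715, E=-8.5921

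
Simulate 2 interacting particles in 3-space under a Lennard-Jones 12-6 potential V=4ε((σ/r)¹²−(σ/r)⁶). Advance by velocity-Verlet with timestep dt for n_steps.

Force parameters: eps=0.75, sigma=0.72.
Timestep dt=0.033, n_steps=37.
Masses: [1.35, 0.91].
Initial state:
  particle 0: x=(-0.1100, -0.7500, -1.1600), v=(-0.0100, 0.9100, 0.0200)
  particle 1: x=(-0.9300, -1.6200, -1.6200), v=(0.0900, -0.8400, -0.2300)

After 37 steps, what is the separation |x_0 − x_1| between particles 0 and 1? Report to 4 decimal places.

step 0: x0=(-0.1100, -0.7500, -1.1600) x1=(-0.9300, -1.6200, -1.6200)
step 1: x0=(-0.1104, -0.7201, -1.1594) x1=(-0.9269, -1.6476, -1.6275)
step 2: x0=(-0.1110, -0.6904, -1.1589) x1=(-0.9235, -1.6748, -1.6349)
step 3: x0=(-0.1118, -0.6608, -1.1585) x1=(-0.9199, -1.7018, -1.6421)
step 4: x0=(-0.1126, -0.6314, -1.1581) x1=(-0.9162, -1.7287, -1.6493)
step 5: x0=(-0.1135, -0.6020, -1.1578) x1=(-0.9123, -1.7553, -1.6563)
step 6: x0=(-0.1145, -0.5728, -1.1575) x1=(-0.9084, -1.7819, -1.6633)
step 7: x0=(-0.1156, -0.5437, -1.1573) x1=(-0.9044, -1.8083, -1.6703)
step 8: x0=(-0.1167, -0.5146, -1.1571) x1=(-0.9003, -1.8346, -1.6772)
step 9: x0=(-0.1178, -0.4856, -1.1569) x1=(-0.8961, -1.8608, -1.6841)
step 10: x0=(-0.1189, -0.4566, -1.1567) x1=(-0.8920, -1.8870, -1.6910)
step 11: x0=(-0.1201, -0.4277, -1.1565) x1=(-0.8878, -1.9131, -1.6978)
step 12: x0=(-0.1213, -0.3988, -1.1564) x1=(-0.8835, -1.9391, -1.7047)
step 13: x0=(-0.1225, -0.3699, -1.1563) x1=(-0.8793, -1.9651, -1.7115)
step 14: x0=(-0.1237, -0.3410, -1.1561) x1=(-0.8750, -1.9911, -1.7183)
step 15: x0=(-0.1249, -0.3122, -1.1560) x1=(-0.8707, -2.0170, -1.7251)
step 16: x0=(-0.1261, -0.2834, -1.1559) x1=(-0.8664, -2.0430, -1.7319)
step 17: x0=(-0.1273, -0.2546, -1.1558) x1=(-0.8621, -2.0689, -1.7386)
step 18: x0=(-0.1286, -0.2258, -1.1557) x1=(-0.8578, -2.0948, -1.7454)
step 19: x0=(-0.1298, -0.1970, -1.1556) x1=(-0.8535, -2.1206, -1.7522)
step 20: x0=(-0.1310, -0.1682, -1.1555) x1=(-0.8492, -2.1465, -1.7589)
step 21: x0=(-0.1323, -0.1395, -1.1554) x1=(-0.8449, -2.1723, -1.7657)
step 22: x0=(-0.1335, -0.1107, -1.1553) x1=(-0.8405, -2.1982, -1.7724)
step 23: x0=(-0.1348, -0.0819, -1.1552) x1=(-0.8362, -2.2240, -1.7792)
step 24: x0=(-0.1360, -0.0532, -1.1551) x1=(-0.8319, -2.2498, -1.7859)
step 25: x0=(-0.1373, -0.0245, -1.1550) x1=(-0.8275, -2.2756, -1.7927)
step 26: x0=(-0.1385, 0.0043, -1.1549) x1=(-0.8232, -2.3014, -1.7994)
step 27: x0=(-0.1398, 0.0330, -1.1548) x1=(-0.8189, -2.3272, -1.8062)
step 28: x0=(-0.1410, 0.0618, -1.1547) x1=(-0.8145, -2.3530, -1.8129)
step 29: x0=(-0.1423, 0.0905, -1.1546) x1=(-0.8102, -2.3788, -1.8197)
step 30: x0=(-0.1435, 0.1192, -1.1545) x1=(-0.8059, -2.4046, -1.8264)
step 31: x0=(-0.1448, 0.1479, -1.1545) x1=(-0.8015, -2.4304, -1.8332)
step 32: x0=(-0.1460, 0.1767, -1.1544) x1=(-0.7972, -2.4562, -1.8399)
step 33: x0=(-0.1473, 0.2054, -1.1543) x1=(-0.7928, -2.4820, -1.8467)
step 34: x0=(-0.1485, 0.2341, -1.1542) x1=(-0.7885, -2.5077, -1.8534)
step 35: x0=(-0.1498, 0.2628, -1.1541) x1=(-0.7842, -2.5335, -1.8601)
step 36: x0=(-0.1510, 0.2916, -1.1540) x1=(-0.7798, -2.5593, -1.8669)
step 37: x0=(-0.1523, 0.3203, -1.1539) x1=(-0.7755, -2.5851, -1.8736)

3.0574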